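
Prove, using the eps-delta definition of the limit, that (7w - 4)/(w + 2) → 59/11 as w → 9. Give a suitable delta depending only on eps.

Fix eps > 0. We want delta > 0 with 0 < |w − 9| < delta ⇒ |(7w - 4)/(w + 2) − (59/11)| < eps.
Combining over a common denominator, (7w - 4)/(w + 2) − (59/11) = [(7w - 4)·11 − 59·(w + 2)] / [11·(w + 2)] = 18(w − 9) / (11(w + 2)).
So |(7w - 4)/(w + 2) − (59/11)| = 18|w − 9| / (11·|w + 2|).
Restrict delta ≤ 11/2. Then |w − 9| < 11/2 gives |w + 2| = |(w − 9) + 11| ≥ 11 − 11/2 = 11/2.
Hence |(7w - 4)/(w + 2) − (59/11)| < 18|w − 9|/(11·(11/2)) = (36/121)|w − 9|, which is < eps once |w − 9| < (121/36)eps.
Take delta = min(11/2, (121/36)eps). Then 0 < |w − 9| < delta forces both bounds, so |(7w - 4)/(w + 2) − (59/11)| < eps.

delta = min(11/2, (121/36)eps)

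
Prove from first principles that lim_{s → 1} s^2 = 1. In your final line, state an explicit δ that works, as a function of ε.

Let ε > 0 be given. We seek δ > 0 with 0 < |s − 1| < δ ⇒ |s^2 − 1| < ε.
Factor: s^2 − 1 = (s − 1)(s + 1), so |s^2 − 1| = |s − 1|·|s + 1|.
Restrict δ ≤ 1. Then |s − 1| < 1 gives |s| < 2, so by the triangle inequality |s + 1| ≤ 2 + 1 = 3.
Hence |s^2 − 1| ≤ 3|s − 1|, which is < ε once |s − 1| < ε/3.
Take δ = min(1, ε/3). If 0 < |s − 1| < δ then both bounds hold and |s^2 − 1| ≤ 3|s − 1| < 3·(ε/3) = ε.

δ = min(1, ε/3)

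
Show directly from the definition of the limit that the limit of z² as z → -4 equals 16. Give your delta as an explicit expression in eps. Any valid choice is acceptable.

delta = min(1, eps/9)

Let eps > 0 be given. We seek delta > 0 with 0 < |z + 4| < delta ⇒ |z² − 16| < eps.
Factor: z² − 16 = (z + 4)(z - 4), so |z² − 16| = |z + 4|·|z - 4|.
Restrict delta ≤ 1. Then |z + 4| < 1 gives |z| < 5, so by the triangle inequality |z - 4| ≤ 5 + 4 = 9.
Hence |z² − 16| ≤ 9|z + 4|, which is < eps once |z + 4| < eps/9.
Take delta = min(1, eps/9). If 0 < |z + 4| < delta then both bounds hold and |z² − 16| ≤ 9|z + 4| < 9·(eps/9) = eps.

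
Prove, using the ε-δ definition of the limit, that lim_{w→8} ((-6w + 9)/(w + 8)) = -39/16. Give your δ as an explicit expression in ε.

δ = min(8, (128/57)ε)

Let ε > 0 be given. We want δ > 0 with 0 < |w − 8| < δ ⇒ |(-6w + 9)/(w + 8) + 39/16| < ε.
Combining over a common denominator, (-6w + 9)/(w + 8) + 39/16 = [(-6w + 9)·16 − (-39)·(w + 8)] / [16·(w + 8)] = -57(w − 8) / (16(w + 8)).
So |(-6w + 9)/(w + 8) + 39/16| = 57|w − 8| / (16·|w + 8|).
Restrict δ ≤ 8. Then |w − 8| < 8 gives |w + 8| = |(w − 8) + 16| ≥ 16 − 8 = 8.
Hence |(-6w + 9)/(w + 8) + 39/16| < 57|w − 8|/(16·8) = (57/128)|w − 8|, which is < ε once |w − 8| < (128/57)ε.
Take δ = min(8, (128/57)ε). Then 0 < |w − 8| < δ forces both bounds, so |(-6w + 9)/(w + 8) + 39/16| < ε.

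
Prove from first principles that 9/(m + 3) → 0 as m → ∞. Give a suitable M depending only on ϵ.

M = 9/ϵ

Suppose ϵ > 0. For m ≥ 1, |9/(m + 3) − 0| = 9/(m + 3) ≤ 9/m.
We need 9/m < ϵ, i.e. m > 9/ϵ.
Take M = 9/ϵ. If m > M then |9/(m + 3)| ≤ 9/m < ϵ.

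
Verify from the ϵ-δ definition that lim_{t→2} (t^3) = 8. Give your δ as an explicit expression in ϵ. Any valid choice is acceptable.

δ = min(1, ϵ/19)

Suppose ϵ > 0. We seek δ > 0 with 0 < |t − 2| < δ ⇒ |t^3 − 8| < ϵ.
Factor: t^3 − 8 = (t − 2)(t^2 + 2t + 4), so |t^3 − 8| = |t − 2|·|t^2 + 2t + 4|.
Impose δ ≤ 1 so that |t| < 3; then |t^2 + 2t + 4| ≤ 19.
Hence |t^3 − 8| ≤ 19|t − 2|, which is < ϵ once |t − 2| < ϵ/19.
Take δ = min(1, ϵ/19). If 0 < |t − 2| < δ then both bounds hold and |t^3 − 8| ≤ 19|t − 2| < 19·(ϵ/19) = ϵ.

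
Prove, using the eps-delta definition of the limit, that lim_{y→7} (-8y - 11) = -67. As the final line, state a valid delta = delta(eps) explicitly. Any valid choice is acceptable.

Let eps > 0 be given. We need delta > 0 so that 0 < |y − 7| < delta implies |(-8y - 11) + 67| < eps.
Since (-8y - 11) + 67 = -8(y − 7), we have |(-8y - 11) + 67| = 8|y − 7|.
Thus it suffices that |y − 7| < eps/8.
Take delta = eps/8. If 0 < |y − 7| < delta then |(-8y - 11) + 67| = 8|y − 7| < 8·(eps/8) = eps.

delta = eps/8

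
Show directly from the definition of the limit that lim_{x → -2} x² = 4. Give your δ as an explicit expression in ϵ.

δ = min(1, ϵ/5)

Fix ϵ > 0. We seek δ > 0 with 0 < |x + 2| < δ ⇒ |x² − 4| < ϵ.
Factor: x² − 4 = (x + 2)(x - 2), so |x² − 4| = |x + 2|·|x - 2|.
Restrict δ ≤ 1. Then |x + 2| < 1 gives |x| < 3, so by the triangle inequality |x - 2| ≤ 3 + 2 = 5.
Hence |x² − 4| ≤ 5|x + 2|, which is < ϵ once |x + 2| < ϵ/5.
Take δ = min(1, ϵ/5). If 0 < |x + 2| < δ then both bounds hold and |x² − 4| ≤ 5|x + 2| < 5·(ϵ/5) = ϵ.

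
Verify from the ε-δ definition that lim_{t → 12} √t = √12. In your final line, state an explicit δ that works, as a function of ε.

Suppose ε > 0. We want δ > 0 such that 0 < |t − 12| < δ implies |√t − √12| < ε.
Rationalise: √t − √12 = (t − 12)/(√t + √12), so |√t − √12| = |t − 12|/(√t + √12).
Restrict δ ≤ 12 so that |t − 12| < 12 forces t > 0, and then √t + √12 > √12.
Hence |√t − √12| < |t − 12|/√12, which is < ε once |t − 12| < √12·ε.
Take δ = min(12, √12·ε). If 0 < |t − 12| < δ then t > 0 and |√t − √12| < |t − 12|/√12 < ε.

δ = min(12, √12·ε)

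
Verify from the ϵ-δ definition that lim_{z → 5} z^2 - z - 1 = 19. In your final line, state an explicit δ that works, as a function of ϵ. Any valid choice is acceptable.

δ = min(2, ϵ/11)

Let ϵ > 0 be given. We want δ > 0 such that 0 < |z − 5| < δ implies |(z^2 - z - 1) − 19| < ϵ.
(z^2 - z - 1) − 19 = z^2 - z - 20 = (z − 5)(z + 4).
So |(z^2 - z - 1) − 19| = |z − 5|·|z + 4|.
Require δ ≤ 2. Then |z − 5| < 2 gives |z| < 7, and by the triangle inequality |z + 4| ≤ 7 + 4 = 11.
Hence |(z^2 - z - 1) − 19| ≤ 11|z − 5| < ϵ provided |z − 5| < ϵ/11.
Take δ = min(2, ϵ/11). Then 0 < |z − 5| < δ gives both |z − 5| < 2 and |z − 5| < ϵ/11, so |(z^2 - z - 1) − 19| < ϵ.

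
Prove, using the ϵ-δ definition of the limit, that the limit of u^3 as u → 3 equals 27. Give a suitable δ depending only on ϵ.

δ = min(1, ϵ/37)

Let ϵ > 0 be given. We seek δ > 0 with 0 < |u − 3| < δ ⇒ |u^3 − 27| < ϵ.
Factor: u^3 − 27 = (u − 3)(u^2 + 3u + 9), so |u^3 − 27| = |u − 3|·|u^2 + 3u + 9|.
Restrict δ ≤ 1. Then |u − 3| < 1 gives |u| < 4, so by the triangle inequality |u^2 + 3u + 9| ≤ 4^2 + 3·4 + 9 = 37.
Hence |u^3 − 27| ≤ 37|u − 3|, which is < ϵ once |u − 3| < ϵ/37.
Take δ = min(1, ϵ/37). If 0 < |u − 3| < δ then both bounds hold and |u^3 − 27| ≤ 37|u − 3| < 37·(ϵ/37) = ϵ.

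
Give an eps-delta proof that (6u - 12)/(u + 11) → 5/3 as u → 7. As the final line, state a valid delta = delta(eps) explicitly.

Suppose eps > 0. We want delta > 0 with 0 < |u − 7| < delta ⇒ |(6u - 12)/(u + 11) − (5/3)| < eps.
Combining over a common denominator, (6u - 12)/(u + 11) − (5/3) = [(6u - 12)·18 − 30·(u + 11)] / [18·(u + 11)] = 78(u − 7) / (18(u + 11)).
So |(6u - 12)/(u + 11) − (5/3)| = 78|u − 7| / (18·|u + 11|).
Require delta ≤ 9, so |u + 11| ≥ |18| − |u − 7| > 18 − 9 = 9.
Hence |(6u - 12)/(u + 11) − (5/3)| < 78|u − 7|/(18·9) = (13/27)|u − 7|, which is < eps once |u − 7| < (27/13)eps.
Take delta = min(9, (27/13)eps). Then 0 < |u − 7| < delta forces both bounds, so |(6u - 12)/(u + 11) − (5/3)| < eps.

delta = min(9, (27/13)eps)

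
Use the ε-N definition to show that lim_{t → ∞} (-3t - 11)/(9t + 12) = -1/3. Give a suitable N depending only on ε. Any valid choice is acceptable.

Fix ε > 0. We seek N > 0 such that t > N implies |(-3t - 11)/(9t + 12) + 1/3| < ε.
(-3t - 11)/(9t + 12) + 1/3 = (9(-3t - 11) − (-3)(9t + 12)) / (9(9t + 12)) = -63/(9(9t + 12)).
For t > 0 we have 9t + 12 > 9t, so |(-3t - 11)/(9t + 12) + 1/3| = 63/(9(9t + 12)) < 63/(9·9t) = (7/9)/t.
Thus |(-3t - 11)/(9t + 12) + 1/3| < ε whenever t > (7/9)/ε.
Take N = (7/9)/ε. If t > N then |(-3t - 11)/(9t + 12) + 1/3| < (7/9)/t < ε.

N = (7/9)/ε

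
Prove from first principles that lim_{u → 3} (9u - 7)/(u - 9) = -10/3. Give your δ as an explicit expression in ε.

δ = min(3, (9/37)ε)

Let ε > 0. We want δ > 0 with 0 < |u − 3| < δ ⇒ |(9u - 7)/(u - 9) + 10/3| < ε.
Combining over a common denominator, (9u - 7)/(u - 9) + 10/3 = [(9u - 7)·(-6) − 20·(u - 9)] / [(-6)·(u - 9)] = -74(u − 3) / ((-6)(u - 9)).
So |(9u - 7)/(u - 9) + 10/3| = 74|u − 3| / (6·|u − 9|).
Require δ ≤ 3, so |u − 9| ≥ |-6| − |u − 3| > 6 − 3 = 3.
Hence |(9u - 7)/(u - 9) + 10/3| < 74|u − 3|/(6·3) = (37/9)|u − 3|, which is < ε once |u − 3| < (9/37)ε.
Take δ = min(3, (9/37)ε). Then 0 < |u − 3| < δ forces both bounds, so |(9u - 7)/(u - 9) + 10/3| < ε.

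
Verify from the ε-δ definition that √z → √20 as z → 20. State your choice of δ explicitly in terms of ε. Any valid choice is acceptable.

Let ε > 0 be given. We want δ > 0 such that 0 < |z − 20| < δ implies |√z − √20| < ε.
Rationalise: √z − √20 = (z − 20)/(√z + √20), so |√z − √20| = |z − 20|/(√z + √20).
Restrict δ ≤ 20 so that |z − 20| < 20 forces z > 0, and then √z + √20 > √20.
Hence |√z − √20| < |z − 20|/√20, which is < ε once |z − 20| < √20·ε.
Take δ = min(20, √20·ε). If 0 < |z − 20| < δ then z > 0 and |√z − √20| < |z − 20|/√20 < ε.

δ = min(20, √20·ε)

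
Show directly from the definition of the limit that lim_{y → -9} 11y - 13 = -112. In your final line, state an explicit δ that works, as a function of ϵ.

Suppose ϵ > 0. We need δ > 0 so that 0 < |y + 9| < δ implies |(11y - 13) + 112| < ϵ.
|(11y - 13) + 112| = |11y + 99| = 11|y + 9|.
Thus it suffices that |y + 9| < ϵ/11.
Choosing δ = ϵ/11 gives |(11y - 13) + 112| = 11|y + 9| < ϵ whenever |y + 9| < δ.

δ = ϵ/11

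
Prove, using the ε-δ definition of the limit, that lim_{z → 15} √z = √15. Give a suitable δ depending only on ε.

Suppose ε > 0. We want δ > 0 such that 0 < |z − 15| < δ implies |√z − √15| < ε.
Rationalise: √z − √15 = (z − 15)/(√z + √15), so |√z − √15| = |z − 15|/(√z + √15).
Restrict δ ≤ 15 so that |z − 15| < 15 forces z > 0, and then √z + √15 > √15.
Hence |√z − √15| < |z − 15|/√15, which is < ε once |z − 15| < √15·ε.
Take δ = min(15, √15·ε). If 0 < |z − 15| < δ then z > 0 and |√z − √15| < |z − 15|/√15 < ε.

δ = min(15, √15·ε)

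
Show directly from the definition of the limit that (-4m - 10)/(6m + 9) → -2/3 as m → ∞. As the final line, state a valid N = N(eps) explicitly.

Let eps > 0 be given. For m ≥ 1, |(-4m - 10)/(6m + 9) + 2/3| = |-24|/(6(6m + 9)) = 24/(6(6m + 9)).
Since 6m + 9 ≥ 6m for m ≥ 1, this is ≤ 24/(6·6m) = (2/3)/m.
So |(-4m - 10)/(6m + 9) + 2/3| < eps whenever m > (2/3)/eps.
Take N = (2/3)/eps. If m > N then |(-4m - 10)/(6m + 9) + 2/3| ≤ (2/3)/m < eps.

N = (2/3)/eps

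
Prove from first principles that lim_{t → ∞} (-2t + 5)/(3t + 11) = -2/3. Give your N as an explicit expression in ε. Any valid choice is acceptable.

N = (37/9)/ε

Fix ε > 0. We seek N > 0 such that t > N implies |(-2t + 5)/(3t + 11) + 2/3| < ε.
(-2t + 5)/(3t + 11) + 2/3 = (3(-2t + 5) − (-2)(3t + 11)) / (3(3t + 11)) = 37/(3(3t + 11)).
For t > 0 we have 3t + 11 > 3t, so |(-2t + 5)/(3t + 11) + 2/3| = 37/(3(3t + 11)) < 37/(3·3t) = (37/9)/t.
Thus |(-2t + 5)/(3t + 11) + 2/3| < ε whenever t > (37/9)/ε.
Take N = (37/9)/ε. If t > N then |(-2t + 5)/(3t + 11) + 2/3| < (37/9)/t < ε.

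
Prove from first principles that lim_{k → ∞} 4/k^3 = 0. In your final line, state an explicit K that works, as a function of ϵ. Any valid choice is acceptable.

K = (4/ϵ)^{1/3}

Let ϵ > 0. For k ≥ 1, |4/k^3 − 0| = 4/k^3.
4/k^3 < ϵ ⇔ k^3 > 4/ϵ ⇔ k > (4/ϵ)^{1/3}.
Take K = (4/ϵ)^{1/3}. Then k > K implies 4/k^3 < ϵ.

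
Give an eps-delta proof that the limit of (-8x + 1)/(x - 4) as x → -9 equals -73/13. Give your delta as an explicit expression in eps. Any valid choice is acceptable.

Fix eps > 0. We want delta > 0 with 0 < |x + 9| < delta ⇒ |(-8x + 1)/(x - 4) + 73/13| < eps.
Combining over a common denominator, (-8x + 1)/(x - 4) + 73/13 = [(-8x + 1)·(-13) − 73·(x - 4)] / [(-13)·(x - 4)] = 31(x + 9) / ((-13)(x - 4)).
So |(-8x + 1)/(x - 4) + 73/13| = 31|x + 9| / (13·|x − 4|).
Restrict delta ≤ 13/2. Then |x + 9| < 13/2 gives |x − 4| = |(x + 9) + (-13)| ≥ 13 − 13/2 = 13/2.
Hence |(-8x + 1)/(x - 4) + 73/13| < 31|x + 9|/(13·(13/2)) = (62/169)|x + 9|, which is < eps once |x + 9| < (169/62)eps.
Take delta = min(13/2, (169/62)eps). Then 0 < |x + 9| < delta forces both bounds, so |(-8x + 1)/(x - 4) + 73/13| < eps.

delta = min(13/2, (169/62)eps)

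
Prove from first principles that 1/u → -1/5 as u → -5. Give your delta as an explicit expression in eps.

Let eps > 0. We seek delta > 0 such that 0 < |u + 5| < delta implies |1/u + 1/5| < eps.
|1/u + 1/5| = |-5 − u|/(5·|u|) = |u + 5|/(5|u|).
Require delta ≤ 5/2 so that |u| > 5 − 5/2 = 5/2, hence 5|u| > 25/2.
Then |1/u + 1/5| < |u + 5|/(25/2), which is < eps when |u + 5| < (25/2)eps.
Take delta = min(5/2, (25/2)eps). Then 0 < |u + 5| < delta gives both |u + 5| < 5/2 and |u + 5| < (25/2)eps, so |1/u + 1/5| < eps.

delta = min(5/2, (25/2)eps)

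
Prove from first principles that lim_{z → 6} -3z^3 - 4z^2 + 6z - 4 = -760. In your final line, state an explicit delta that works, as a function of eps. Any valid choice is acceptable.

delta = min(2, eps/494)

Let eps > 0. We want delta > 0 such that 0 < |z − 6| < delta implies |(-3z^3 - 4z^2 + 6z - 4) + 760| < eps.
(-3z^3 - 4z^2 + 6z - 4) + 760 = -3z^3 - 4z^2 + 6z + 756 = (z − 6)(-3z^2 - 22z - 126).
So |(-3z^3 - 4z^2 + 6z - 4) + 760| = |z − 6|·|-3z^2 - 22z - 126|.
Assume first that |z − 6| < 2, so |z| < 8. Then |-3z^2 - 22z - 126| ≤ 3·8^2 + 22·8 + 126 = 494.
Hence |(-3z^3 - 4z^2 + 6z - 4) + 760| ≤ 494|z − 6| < eps provided |z − 6| < eps/494.
Take delta = min(2, eps/494). Then 0 < |z − 6| < delta gives both |z − 6| < 2 and |z − 6| < eps/494, so |(-3z^3 - 4z^2 + 6z - 4) + 760| < eps.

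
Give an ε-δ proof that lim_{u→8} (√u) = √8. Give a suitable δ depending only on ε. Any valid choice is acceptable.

Let ε > 0. We want δ > 0 such that 0 < |u − 8| < δ implies |√u − √8| < ε.
Multiplying by the conjugate, |√u − √8| = |u − 8|/(√u + √8).
Restrict δ ≤ 8 so that |u − 8| < 8 forces u > 0, and then √u + √8 > √8.
Hence |√u − √8| < |u − 8|/√8, which is < ε once |u − 8| < √8·ε.
Take δ = min(8, √8·ε). If 0 < |u − 8| < δ then u > 0 and |√u − √8| < |u − 8|/√8 < ε.

δ = min(8, √8·ε)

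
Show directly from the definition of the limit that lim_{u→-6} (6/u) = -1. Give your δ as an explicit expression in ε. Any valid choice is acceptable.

δ = min(3, 3ε)

Suppose ε > 0. We seek δ > 0 such that 0 < |u + 6| < δ implies |6/u + 1| < ε.
|6/u + 1| = 6·|-6 − u|/(6·|u|) = 6|u + 6|/(6|u|).
Require δ ≤ 3 so that |u| > 6 − 3 = 3, hence 6|u| > 18.
Then |6/u + 1| < 6|u + 6|/18, which is < ε when |u + 6| < 3ε.
Take δ = min(3, 3ε). Then 0 < |u + 6| < δ gives both |u + 6| < 3 and |u + 6| < 3ε, so |6/u + 1| < ε.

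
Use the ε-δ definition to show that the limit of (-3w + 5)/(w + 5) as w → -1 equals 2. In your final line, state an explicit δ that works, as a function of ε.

Let ε > 0. We want δ > 0 with 0 < |w + 1| < δ ⇒ |(-3w + 5)/(w + 5) − 2| < ε.
Combining over a common denominator, (-3w + 5)/(w + 5) − 2 = [(-3w + 5)·4 − 8·(w + 5)] / [4·(w + 5)] = -20(w + 1) / (4(w + 5)).
So |(-3w + 5)/(w + 5) − 2| = 20|w + 1| / (4·|w + 5|).
Restrict δ ≤ 2. Then |w + 1| < 2 gives |w + 5| = |(w + 1) + 4| ≥ 4 − 2 = 2.
Hence |(-3w + 5)/(w + 5) − 2| < 20|w + 1|/(4·2) = (5/2)|w + 1|, which is < ε once |w + 1| < (2/5)ε.
Take δ = min(2, (2/5)ε). Then 0 < |w + 1| < δ forces both bounds, so |(-3w + 5)/(w + 5) − 2| < ε.

δ = min(2, (2/5)ε)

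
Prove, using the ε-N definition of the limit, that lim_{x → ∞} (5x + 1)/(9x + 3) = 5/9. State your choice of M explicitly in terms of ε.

Let ε > 0. We seek M > 0 such that x > M implies |(5x + 1)/(9x + 3) − (5/9)| < ε.
(5x + 1)/(9x + 3) − (5/9) = (9(5x + 1) − 5(9x + 3)) / (9(9x + 3)) = -6/(9(9x + 3)).
For x > 0 we have 9x + 3 > 9x, so |(5x + 1)/(9x + 3) − (5/9)| = 6/(9(9x + 3)) < 6/(9·9x) = (2/27)/x.
Thus |(5x + 1)/(9x + 3) − (5/9)| < ε whenever x > (2/27)/ε.
Take M = (2/27)/ε. If x > M then |(5x + 1)/(9x + 3) − (5/9)| < (2/27)/x < ε.

M = (2/27)/ε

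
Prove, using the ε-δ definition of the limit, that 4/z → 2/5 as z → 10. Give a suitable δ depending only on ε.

Let ε > 0 be given. We seek δ > 0 such that 0 < |z − 10| < δ implies |4/z − (2/5)| < ε.
|4/z − (2/5)| = 4·|10 − z|/(10·|z|) = 4|z − 10|/(10|z|).
Restrict δ ≤ 5. Then |z − 10| < 5 gives |z| > 5, so 10|z| > 50.
Then |4/z − (2/5)| < 4|z − 10|/50, which is < ε when |z − 10| < (25/2)ε.
Take δ = min(5, (25/2)ε). Then 0 < |z − 10| < δ gives both |z − 10| < 5 and |z − 10| < (25/2)ε, so |4/z − (2/5)| < ε.

δ = min(5, (25/2)ε)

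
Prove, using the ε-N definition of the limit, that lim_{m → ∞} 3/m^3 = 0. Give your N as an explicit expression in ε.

Suppose ε > 0. For m ≥ 1, |3/m^3 − 0| = 3/m^3.
3/m^3 < ε ⇔ m^3 > 3/ε ⇔ m > (3/ε)^{1/3}.
Take N = (3/ε)^{1/3}. Then m > N implies 3/m^3 < ε.

N = (3/ε)^{1/3}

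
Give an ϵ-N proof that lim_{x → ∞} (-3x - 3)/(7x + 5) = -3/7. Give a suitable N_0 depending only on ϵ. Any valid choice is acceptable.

N_0 = (6/49)/ϵ

Suppose ϵ > 0. We seek N_0 > 0 such that x > N_0 implies |(-3x - 3)/(7x + 5) + 3/7| < ϵ.
(-3x - 3)/(7x + 5) + 3/7 = (7(-3x - 3) − (-3)(7x + 5)) / (7(7x + 5)) = -6/(7(7x + 5)).
For x > 0 we have 7x + 5 > 7x, so |(-3x - 3)/(7x + 5) + 3/7| = 6/(7(7x + 5)) < 6/(7·7x) = (6/49)/x.
Thus |(-3x - 3)/(7x + 5) + 3/7| < ϵ whenever x > (6/49)/ϵ.
Take N_0 = (6/49)/ϵ. If x > N_0 then |(-3x - 3)/(7x + 5) + 3/7| < (6/49)/x < ϵ.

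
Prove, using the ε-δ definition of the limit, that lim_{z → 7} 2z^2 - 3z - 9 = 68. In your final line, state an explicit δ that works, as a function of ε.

δ = min(2, ε/29)

Fix ε > 0. We want δ > 0 such that 0 < |z − 7| < δ implies |(2z^2 - 3z - 9) − 68| < ε.
(2z^2 - 3z - 9) − 68 = 2z^2 - 3z - 77 = (z − 7)(2z + 11).
So |(2z^2 - 3z - 9) − 68| = |z − 7|·|2z + 11|.
Assume first that |z − 7| < 2, so |z| < 9. Then |2z + 11| ≤ 2·9 + 11 = 29.
Hence |(2z^2 - 3z - 9) − 68| ≤ 29|z − 7| < ε provided |z − 7| < ε/29.
Choosing δ = min(2, ε/29) ensures both conditions, hence |(2z^2 - 3z - 9) − 68| < ε.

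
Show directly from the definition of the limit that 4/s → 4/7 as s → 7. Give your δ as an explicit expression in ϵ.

δ = min(7/2, (49/8)ϵ)

Let ϵ > 0 be given. We seek δ > 0 such that 0 < |s − 7| < δ implies |4/s − (4/7)| < ϵ.
|4/s − (4/7)| = 4·|7 − s|/(7·|s|) = 4|s − 7|/(7|s|).
Restrict δ ≤ 7/2. Then |s − 7| < 7/2 gives |s| > 7/2, so 7|s| > 49/2.
Then |4/s − (4/7)| < 4|s − 7|/(49/2), which is < ϵ when |s − 7| < (49/8)ϵ.
Take δ = min(7/2, (49/8)ϵ). Then 0 < |s − 7| < δ gives both |s − 7| < 7/2 and |s − 7| < (49/8)ϵ, so |4/s − (4/7)| < ϵ.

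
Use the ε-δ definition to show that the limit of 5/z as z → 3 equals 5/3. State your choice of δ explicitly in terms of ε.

δ = min(3/2, (9/10)ε)

Let ε > 0 be given. We seek δ > 0 such that 0 < |z − 3| < δ implies |5/z − (5/3)| < ε.
|5/z − (5/3)| = 5·|3 − z|/(3·|z|) = 5|z − 3|/(3|z|).
Restrict δ ≤ 3/2. Then |z − 3| < 3/2 gives |z| > 3/2, so 3|z| > 9/2.
Then |5/z − (5/3)| < 5|z − 3|/(9/2), which is < ε when |z − 3| < (9/10)ε.
Take δ = min(3/2, (9/10)ε). Then 0 < |z − 3| < δ gives both |z − 3| < 3/2 and |z − 3| < (9/10)ε, so |5/z − (5/3)| < ε.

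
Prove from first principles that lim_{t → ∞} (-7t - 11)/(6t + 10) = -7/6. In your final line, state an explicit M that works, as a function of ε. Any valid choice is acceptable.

Let ε > 0. We seek M > 0 such that t > M implies |(-7t - 11)/(6t + 10) + 7/6| < ε.
(-7t - 11)/(6t + 10) + 7/6 = (6(-7t - 11) − (-7)(6t + 10)) / (6(6t + 10)) = 4/(6(6t + 10)).
For t > 0 we have 6t + 10 > 6t, so |(-7t - 11)/(6t + 10) + 7/6| = 4/(6(6t + 10)) < 4/(6·6t) = (1/9)/t.
Thus |(-7t - 11)/(6t + 10) + 7/6| < ε whenever t > (1/9)/ε.
Take M = (1/9)/ε. If t > M then |(-7t - 11)/(6t + 10) + 7/6| < (1/9)/t < ε.

M = (1/9)/ε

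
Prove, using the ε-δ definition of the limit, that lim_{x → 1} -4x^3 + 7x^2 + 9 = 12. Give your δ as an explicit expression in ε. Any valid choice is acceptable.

Let ε > 0 be given. We want δ > 0 such that 0 < |x − 1| < δ implies |(-4x^3 + 7x^2 + 9) − 12| < ε.
(-4x^3 + 7x^2 + 9) − 12 = -4x^3 + 7x^2 - 3 = (x − 1)(-4x^2 + 3x + 3).
So |(-4x^3 + 7x^2 + 9) − 12| = |x − 1|·|-4x^2 + 3x + 3|.
Assume first that |x − 1| < 1, so |x| < 2. Then |-4x^2 + 3x + 3| ≤ 4·2^2 + 3·2 + 3 = 25.
Hence |(-4x^3 + 7x^2 + 9) − 12| ≤ 25|x − 1| < ε provided |x − 1| < ε/25.
Take δ = min(1, ε/25). Then 0 < |x − 1| < δ gives both |x − 1| < 1 and |x − 1| < ε/25, so |(-4x^3 + 7x^2 + 9) − 12| < ε.

δ = min(1, ε/25)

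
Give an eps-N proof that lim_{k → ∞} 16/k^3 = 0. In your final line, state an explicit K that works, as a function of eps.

K = (16/eps)^{1/3}

Let eps > 0. For k ≥ 1, |16/k^3 − 0| = 16/k^3.
16/k^3 < eps ⇔ k^3 > 16/eps ⇔ k > (16/eps)^{1/3}.
Take K = (16/eps)^{1/3}. Then k > K implies 16/k^3 < eps.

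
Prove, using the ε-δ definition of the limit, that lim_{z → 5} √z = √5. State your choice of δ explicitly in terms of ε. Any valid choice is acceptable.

Let ε > 0 be given. We want δ > 0 such that 0 < |z − 5| < δ implies |√z − √5| < ε.
Rationalise: √z − √5 = (z − 5)/(√z + √5), so |√z − √5| = |z − 5|/(√z + √5).
Restrict δ ≤ 5 so that |z − 5| < 5 forces z > 0, and then √z + √5 > √5.
Hence |√z − √5| < |z − 5|/√5, which is < ε once |z − 5| < √5·ε.
Take δ = min(5, √5·ε). If 0 < |z − 5| < δ then z > 0 and |√z − √5| < |z − 5|/√5 < ε.

δ = min(5, √5·ε)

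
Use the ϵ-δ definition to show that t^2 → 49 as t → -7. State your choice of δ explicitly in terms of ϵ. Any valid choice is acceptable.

Let ϵ > 0 be given. We seek δ > 0 with 0 < |t + 7| < δ ⇒ |t^2 − 49| < ϵ.
Factor: t^2 − 49 = (t + 7)(t - 7), so |t^2 − 49| = |t + 7|·|t - 7|.
Restrict δ ≤ 1. Then |t + 7| < 1 gives |t| < 8, so by the triangle inequality |t - 7| ≤ 8 + 7 = 15.
Hence |t^2 − 49| ≤ 15|t + 7|, which is < ϵ once |t + 7| < ϵ/15.
Take δ = min(1, ϵ/15). If 0 < |t + 7| < δ then both bounds hold and |t^2 − 49| ≤ 15|t + 7| < 15·(ϵ/15) = ϵ.

δ = min(1, ϵ/15)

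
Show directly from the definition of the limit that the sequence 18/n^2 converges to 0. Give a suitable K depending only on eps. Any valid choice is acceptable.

K = (18/eps)^{1/2}

Fix eps > 0. For n ≥ 1, |18/n^2 − 0| = 18/n^2.
18/n^2 < eps ⇔ n^2 > 18/eps ⇔ n > (18/eps)^{1/2}.
Take K = (18/eps)^{1/2}. Then n > K implies 18/n^2 < eps.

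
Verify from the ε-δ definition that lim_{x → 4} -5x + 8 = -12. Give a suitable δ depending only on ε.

δ = ε/5

Suppose ε > 0. We need δ > 0 so that 0 < |x − 4| < δ implies |(-5x + 8) + 12| < ε.
|(-5x + 8) + 12| = |-5x + 20| = 5|x − 4|.
Thus it suffices that |x − 4| < ε/5.
Choosing δ = ε/5 gives |(-5x + 8) + 12| = 5|x − 4| < ε whenever |x − 4| < δ.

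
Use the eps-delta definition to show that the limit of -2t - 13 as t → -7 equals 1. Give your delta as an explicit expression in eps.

delta = eps/2

Let eps > 0. We need delta > 0 so that 0 < |t + 7| < delta implies |(-2t - 13) − 1| < eps.
|(-2t - 13) − 1| = |-2t - 14| = 2|t + 7|.
Thus it suffices that |t + 7| < eps/2.
Take delta = eps/2. If 0 < |t + 7| < delta then |(-2t - 13) − 1| = 2|t + 7| < 2·(eps/2) = eps.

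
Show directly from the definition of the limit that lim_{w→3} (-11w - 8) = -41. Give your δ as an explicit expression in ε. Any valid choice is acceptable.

Suppose ε > 0. We need δ > 0 so that 0 < |w − 3| < δ implies |(-11w - 8) + 41| < ε.
|(-11w - 8) + 41| = |-11w + 33| = 11|w − 3|.
Thus it suffices that |w − 3| < ε/11.
Choosing δ = ε/11 gives |(-11w - 8) + 41| = 11|w − 3| < ε whenever |w − 3| < δ.

δ = ε/11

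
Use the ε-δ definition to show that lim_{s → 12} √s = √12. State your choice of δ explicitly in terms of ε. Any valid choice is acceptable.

Fix ε > 0. We want δ > 0 such that 0 < |s − 12| < δ implies |√s − √12| < ε.
Multiplying by the conjugate, |√s − √12| = |s − 12|/(√s + √12).
Restrict δ ≤ 12 so that |s − 12| < 12 forces s > 0, and then √s + √12 > √12.
Hence |√s − √12| < |s − 12|/√12, which is < ε once |s − 12| < √12·ε.
Take δ = min(12, √12·ε). If 0 < |s − 12| < δ then s > 0 and |√s − √12| < |s − 12|/√12 < ε.

δ = min(12, √12·ε)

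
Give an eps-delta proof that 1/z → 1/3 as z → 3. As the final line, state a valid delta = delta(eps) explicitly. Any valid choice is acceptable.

Let eps > 0 be given. We seek delta > 0 such that 0 < |z − 3| < delta implies |1/z − (1/3)| < eps.
|1/z − (1/3)| = |3 − z|/(3·|z|) = |z − 3|/(3|z|).
Restrict delta ≤ 3/2. Then |z − 3| < 3/2 gives |z| > 3/2, so 3|z| > 9/2.
Then |1/z − (1/3)| < |z − 3|/(9/2), which is < eps when |z − 3| < (9/2)eps.
Take delta = min(3/2, (9/2)eps). Then 0 < |z − 3| < delta gives both |z − 3| < 3/2 and |z − 3| < (9/2)eps, so |1/z − (1/3)| < eps.

delta = min(3/2, (9/2)eps)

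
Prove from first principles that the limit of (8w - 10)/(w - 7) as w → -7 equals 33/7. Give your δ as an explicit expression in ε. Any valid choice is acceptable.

δ = min(7, (49/23)ε)

Let ε > 0 be given. We want δ > 0 with 0 < |w + 7| < δ ⇒ |(8w - 10)/(w - 7) − (33/7)| < ε.
Combining over a common denominator, (8w - 10)/(w - 7) − (33/7) = [(8w - 10)·(-14) − (-66)·(w - 7)] / [(-14)·(w - 7)] = -46(w + 7) / ((-14)(w - 7)).
So |(8w - 10)/(w - 7) − (33/7)| = 46|w + 7| / (14·|w − 7|).
Restrict δ ≤ 7. Then |w + 7| < 7 gives |w − 7| = |(w + 7) + (-14)| ≥ 14 − 7 = 7.
Hence |(8w - 10)/(w - 7) − (33/7)| < 46|w + 7|/(14·7) = (23/49)|w + 7|, which is < ε once |w + 7| < (49/23)ε.
Take δ = min(7, (49/23)ε). Then 0 < |w + 7| < δ forces both bounds, so |(8w - 10)/(w - 7) − (33/7)| < ε.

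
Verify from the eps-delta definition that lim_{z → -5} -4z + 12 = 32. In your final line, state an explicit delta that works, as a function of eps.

Let eps > 0 be given. We need delta > 0 so that 0 < |z + 5| < delta implies |(-4z + 12) − 32| < eps.
Since (-4z + 12) − 32 = -4(z + 5), we have |(-4z + 12) − 32| = 4|z + 5|.
So 4|z + 5| < eps exactly when |z + 5| < eps/4.
Take delta = eps/4. If 0 < |z + 5| < delta then |(-4z + 12) − 32| = 4|z + 5| < 4·(eps/4) = eps.

delta = eps/4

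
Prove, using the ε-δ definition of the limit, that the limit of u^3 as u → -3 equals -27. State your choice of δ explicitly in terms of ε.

Fix ε > 0. We seek δ > 0 with 0 < |u + 3| < δ ⇒ |u^3 + 27| < ε.
Factor: u^3 + 27 = (u + 3)(u^2 - 3u + 9), so |u^3 + 27| = |u + 3|·|u^2 - 3u + 9|.
Impose δ ≤ 1 so that |u| < 4; then |u^2 - 3u + 9| ≤ 37.
Hence |u^3 + 27| ≤ 37|u + 3|, which is < ε once |u + 3| < ε/37.
Take δ = min(1, ε/37). If 0 < |u + 3| < δ then both bounds hold and |u^3 + 27| ≤ 37|u + 3| < 37·(ε/37) = ε.

δ = min(1, ε/37)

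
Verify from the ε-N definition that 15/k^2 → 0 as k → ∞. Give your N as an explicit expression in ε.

N = (15/ε)^{1/2}

Fix ε > 0. For k ≥ 1, |15/k^2 − 0| = 15/k^2.
15/k^2 < ε ⇔ k^2 > 15/ε ⇔ k > (15/ε)^{1/2}.
Take N = (15/ε)^{1/2}. Then k > N implies 15/k^2 < ε.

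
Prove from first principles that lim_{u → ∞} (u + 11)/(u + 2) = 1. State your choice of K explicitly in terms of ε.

K = 9/ε

Let ε > 0. We seek K > 0 such that u > K implies |(u + 11)/(u + 2) − 1| < ε.
(u + 11)/(u + 2) − 1 = ((u + 11) − (u + 2)) / ((u + 2)) = 9/((u + 2)).
For u > 0 we have u + 2 > u, so |(u + 11)/(u + 2) − 1| = 9/((u + 2)) < 9/(u) = 9/u.
Thus |(u + 11)/(u + 2) − 1| < ε whenever u > 9/ε.
Take K = 9/ε. If u > K then |(u + 11)/(u + 2) − 1| < 9/u < ε.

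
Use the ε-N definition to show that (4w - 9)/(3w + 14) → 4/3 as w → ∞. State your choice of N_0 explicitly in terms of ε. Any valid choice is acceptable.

N_0 = (83/9)/ε

Fix ε > 0. We seek N_0 > 0 such that w > N_0 implies |(4w - 9)/(3w + 14) − (4/3)| < ε.
(4w - 9)/(3w + 14) − (4/3) = (3(4w - 9) − 4(3w + 14)) / (3(3w + 14)) = -83/(3(3w + 14)).
For w > 0 we have 3w + 14 > 3w, so |(4w - 9)/(3w + 14) − (4/3)| = 83/(3(3w + 14)) < 83/(3·3w) = (83/9)/w.
Thus |(4w - 9)/(3w + 14) − (4/3)| < ε whenever w > (83/9)/ε.
Take N_0 = (83/9)/ε. If w > N_0 then |(4w - 9)/(3w + 14) − (4/3)| < (83/9)/w < ε.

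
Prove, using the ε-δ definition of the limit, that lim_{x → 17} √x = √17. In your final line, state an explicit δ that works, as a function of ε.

δ = min(17, √17·ε)

Fix ε > 0. We want δ > 0 such that 0 < |x − 17| < δ implies |√x − √17| < ε.
Multiplying by the conjugate, |√x − √17| = |x − 17|/(√x + √17).
Restrict δ ≤ 17 so that |x − 17| < 17 forces x > 0, and then √x + √17 > √17.
Hence |√x − √17| < |x − 17|/√17, which is < ε once |x − 17| < √17·ε.
Take δ = min(17, √17·ε). If 0 < |x − 17| < δ then x > 0 and |√x − √17| < |x − 17|/√17 < ε.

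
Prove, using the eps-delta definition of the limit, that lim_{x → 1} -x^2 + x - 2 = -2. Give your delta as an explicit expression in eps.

delta = min(1, eps/2)

Let eps > 0 be given. We want delta > 0 such that 0 < |x − 1| < delta implies |(-x^2 + x - 2) + 2| < eps.
(-x^2 + x - 2) + 2 = -x^2 + x = (x − 1)(-x).
So |(-x^2 + x - 2) + 2| = |x − 1|·|-x|.
Require delta ≤ 1. Then |x − 1| < 1 gives |x| < 2, and by the triangle inequality |-x| ≤ 2 = 2.
Hence |(-x^2 + x - 2) + 2| ≤ 2|x − 1| < eps provided |x − 1| < eps/2.
Choosing delta = min(1, eps/2) ensures both conditions, hence |(-x^2 + x - 2) + 2| < eps.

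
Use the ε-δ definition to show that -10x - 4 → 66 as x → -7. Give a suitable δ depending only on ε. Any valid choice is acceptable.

Fix ε > 0. We need δ > 0 so that 0 < |x + 7| < δ implies |(-10x - 4) − 66| < ε.
|(-10x - 4) − 66| = |-10x - 70| = 10|x + 7|.
Thus it suffices that |x + 7| < ε/10.
Take δ = ε/10. If 0 < |x + 7| < δ then |(-10x - 4) − 66| = 10|x + 7| < 10·(ε/10) = ε.

δ = ε/10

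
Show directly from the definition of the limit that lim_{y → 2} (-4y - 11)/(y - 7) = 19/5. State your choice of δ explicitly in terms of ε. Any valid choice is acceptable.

δ = min(5/2, (25/78)ε)

Suppose ε > 0. We want δ > 0 with 0 < |y − 2| < δ ⇒ |(-4y - 11)/(y - 7) − (19/5)| < ε.
Combining over a common denominator, (-4y - 11)/(y - 7) − (19/5) = [(-4y - 11)·(-5) − (-19)·(y - 7)] / [(-5)·(y - 7)] = 39(y − 2) / ((-5)(y - 7)).
So |(-4y - 11)/(y - 7) − (19/5)| = 39|y − 2| / (5·|y − 7|).
Restrict δ ≤ 5/2. Then |y − 2| < 5/2 gives |y − 7| = |(y − 2) + (-5)| ≥ 5 − 5/2 = 5/2.
Hence |(-4y - 11)/(y - 7) − (19/5)| < 39|y − 2|/(5·(5/2)) = (78/25)|y − 2|, which is < ε once |y − 2| < (25/78)ε.
Take δ = min(5/2, (25/78)ε). Then 0 < |y − 2| < δ forces both bounds, so |(-4y - 11)/(y - 7) − (19/5)| < ε.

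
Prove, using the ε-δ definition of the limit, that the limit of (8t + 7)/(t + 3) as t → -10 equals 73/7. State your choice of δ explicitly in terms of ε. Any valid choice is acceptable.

Suppose ε > 0. We want δ > 0 with 0 < |t + 10| < δ ⇒ |(8t + 7)/(t + 3) − (73/7)| < ε.
Combining over a common denominator, (8t + 7)/(t + 3) − (73/7) = [(8t + 7)·(-7) − (-73)·(t + 3)] / [(-7)·(t + 3)] = 17(t + 10) / ((-7)(t + 3)).
So |(8t + 7)/(t + 3) − (73/7)| = 17|t + 10| / (7·|t + 3|).
Require δ ≤ 7/2, so |t + 3| ≥ |-7| − |t + 10| > 7 − 7/2 = 7/2.
Hence |(8t + 7)/(t + 3) − (73/7)| < 17|t + 10|/(7·(7/2)) = (34/49)|t + 10|, which is < ε once |t + 10| < (49/34)ε.
Take δ = min(7/2, (49/34)ε). Then 0 < |t + 10| < δ forces both bounds, so |(8t + 7)/(t + 3) − (73/7)| < ε.

δ = min(7/2, (49/34)ε)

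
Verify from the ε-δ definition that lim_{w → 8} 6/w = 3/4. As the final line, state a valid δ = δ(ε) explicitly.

δ = min(4, (16/3)ε)

Fix ε > 0. We seek δ > 0 such that 0 < |w − 8| < δ implies |6/w − (3/4)| < ε.
|6/w − (3/4)| = 6·|8 − w|/(8·|w|) = 6|w − 8|/(8|w|).
Restrict δ ≤ 4. Then |w − 8| < 4 gives |w| > 4, so 8|w| > 32.
Then |6/w − (3/4)| < 6|w − 8|/32, which is < ε when |w − 8| < (16/3)ε.
Take δ = min(4, (16/3)ε). Then 0 < |w − 8| < δ gives both |w − 8| < 4 and |w − 8| < (16/3)ε, so |6/w − (3/4)| < ε.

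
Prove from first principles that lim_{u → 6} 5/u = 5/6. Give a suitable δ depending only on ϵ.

Fix ϵ > 0. We seek δ > 0 such that 0 < |u − 6| < δ implies |5/u − (5/6)| < ϵ.
|5/u − (5/6)| = 5·|6 − u|/(6·|u|) = 5|u − 6|/(6|u|).
Restrict δ ≤ 3. Then |u − 6| < 3 gives |u| > 3, so 6|u| > 18.
Then |5/u − (5/6)| < 5|u − 6|/18, which is < ϵ when |u − 6| < (18/5)ϵ.
Take δ = min(3, (18/5)ϵ). Then 0 < |u − 6| < δ gives both |u − 6| < 3 and |u − 6| < (18/5)ϵ, so |5/u − (5/6)| < ϵ.

δ = min(3, (18/5)ϵ)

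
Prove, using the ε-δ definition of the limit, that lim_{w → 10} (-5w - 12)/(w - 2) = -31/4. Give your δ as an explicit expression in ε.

Let ε > 0 be given. We want δ > 0 with 0 < |w − 10| < δ ⇒ |(-5w - 12)/(w - 2) + 31/4| < ε.
Combining over a common denominator, (-5w - 12)/(w - 2) + 31/4 = [(-5w - 12)·8 − (-62)·(w - 2)] / [8·(w - 2)] = 22(w − 10) / (8(w - 2)).
So |(-5w - 12)/(w - 2) + 31/4| = 22|w − 10| / (8·|w − 2|).
Require δ ≤ 4, so |w − 2| ≥ |8| − |w − 10| > 8 − 4 = 4.
Hence |(-5w - 12)/(w - 2) + 31/4| < 22|w − 10|/(8·4) = (11/16)|w − 10|, which is < ε once |w − 10| < (16/11)ε.
Take δ = min(4, (16/11)ε). Then 0 < |w − 10| < δ forces both bounds, so |(-5w - 12)/(w - 2) + 31/4| < ε.

δ = min(4, (16/11)ε)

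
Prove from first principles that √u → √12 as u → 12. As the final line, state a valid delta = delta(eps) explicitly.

delta = min(12, √12·eps)

Suppose eps > 0. We want delta > 0 such that 0 < |u − 12| < delta implies |√u − √12| < eps.
Rationalise: √u − √12 = (u − 12)/(√u + √12), so |√u − √12| = |u − 12|/(√u + √12).
Restrict delta ≤ 12 so that |u − 12| < 12 forces u > 0, and then √u + √12 > √12.
Hence |√u − √12| < |u − 12|/√12, which is < eps once |u − 12| < √12·eps.
Take delta = min(12, √12·eps). If 0 < |u − 12| < delta then u > 0 and |√u − √12| < |u − 12|/√12 < eps.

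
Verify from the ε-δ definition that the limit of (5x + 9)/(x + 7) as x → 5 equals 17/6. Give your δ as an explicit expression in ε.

δ = min(6, (36/13)ε)

Suppose ε > 0. We want δ > 0 with 0 < |x − 5| < δ ⇒ |(5x + 9)/(x + 7) − (17/6)| < ε.
Combining over a common denominator, (5x + 9)/(x + 7) − (17/6) = [(5x + 9)·12 − 34·(x + 7)] / [12·(x + 7)] = 26(x − 5) / (12(x + 7)).
So |(5x + 9)/(x + 7) − (17/6)| = 26|x − 5| / (12·|x + 7|).
Require δ ≤ 6, so |x + 7| ≥ |12| − |x − 5| > 12 − 6 = 6.
Hence |(5x + 9)/(x + 7) − (17/6)| < 26|x − 5|/(12·6) = (13/36)|x − 5|, which is < ε once |x − 5| < (36/13)ε.
Take δ = min(6, (36/13)ε). Then 0 < |x − 5| < δ forces both bounds, so |(5x + 9)/(x + 7) − (17/6)| < ε.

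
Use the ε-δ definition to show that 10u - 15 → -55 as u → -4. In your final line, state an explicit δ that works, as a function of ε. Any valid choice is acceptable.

Let ε > 0 be given. We need δ > 0 so that 0 < |u + 4| < δ implies |(10u - 15) + 55| < ε.
|(10u - 15) + 55| = |10u + 40| = 10|u + 4|.
Thus it suffices that |u + 4| < ε/10.
Take δ = ε/10. If 0 < |u + 4| < δ then |(10u - 15) + 55| = 10|u + 4| < 10·(ε/10) = ε.

δ = ε/10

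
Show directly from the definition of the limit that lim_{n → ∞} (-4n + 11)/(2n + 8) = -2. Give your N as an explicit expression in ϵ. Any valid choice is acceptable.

N = (27/2)/ϵ

Suppose ϵ > 0. For n ≥ 1, |(-4n + 11)/(2n + 8) + 2| = |54|/(2(2n + 8)) = 54/(2(2n + 8)).
Since 2n + 8 ≥ 2n for n ≥ 1, this is ≤ 54/(2·2n) = (27/2)/n.
So |(-4n + 11)/(2n + 8) + 2| < ϵ whenever n > (27/2)/ϵ.
Take N = (27/2)/ϵ. If n > N then |(-4n + 11)/(2n + 8) + 2| ≤ (27/2)/n < ϵ.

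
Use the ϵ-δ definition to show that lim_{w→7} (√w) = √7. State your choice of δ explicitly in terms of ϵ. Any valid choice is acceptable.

δ = min(7, √7·ϵ)

Fix ϵ > 0. We want δ > 0 such that 0 < |w − 7| < δ implies |√w − √7| < ϵ.
Rationalise: √w − √7 = (w − 7)/(√w + √7), so |√w − √7| = |w − 7|/(√w + √7).
Restrict δ ≤ 7 so that |w − 7| < 7 forces w > 0, and then √w + √7 > √7.
Hence |√w − √7| < |w − 7|/√7, which is < ϵ once |w − 7| < √7·ϵ.
Take δ = min(7, √7·ϵ). If 0 < |w − 7| < δ then w > 0 and |√w − √7| < |w − 7|/√7 < ϵ.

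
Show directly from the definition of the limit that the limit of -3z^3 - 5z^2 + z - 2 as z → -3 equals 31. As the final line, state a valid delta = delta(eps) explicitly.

Let eps > 0. We want delta > 0 such that 0 < |z + 3| < delta implies |(-3z^3 - 5z^2 + z - 2) − 31| < eps.
(-3z^3 - 5z^2 + z - 2) − 31 = -3z^3 - 5z^2 + z - 33 = (z + 3)(-3z^2 + 4z - 11).
So |(-3z^3 - 5z^2 + z - 2) − 31| = |z + 3|·|-3z^2 + 4z - 11|.
Require delta ≤ 1. Then |z + 3| < 1 gives |z| < 4, and by the triangle inequality |-3z^2 + 4z - 11| ≤ 3·4^2 + 4·4 + 11 = 75.
Hence |(-3z^3 - 5z^2 + z - 2) − 31| ≤ 75|z + 3| < eps provided |z + 3| < eps/75.
Take delta = min(1, eps/75). Then 0 < |z + 3| < delta gives both |z + 3| < 1 and |z + 3| < eps/75, so |(-3z^3 - 5z^2 + z - 2) − 31| < eps.

delta = min(1, eps/75)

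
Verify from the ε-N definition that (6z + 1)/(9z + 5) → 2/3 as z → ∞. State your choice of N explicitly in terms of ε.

Suppose ε > 0. We seek N > 0 such that z > N implies |(6z + 1)/(9z + 5) − (2/3)| < ε.
(6z + 1)/(9z + 5) − (2/3) = (9(6z + 1) − 6(9z + 5)) / (9(9z + 5)) = -21/(9(9z + 5)).
For z > 0 we have 9z + 5 > 9z, so |(6z + 1)/(9z + 5) − (2/3)| = 21/(9(9z + 5)) < 21/(9·9z) = (7/27)/z.
Thus |(6z + 1)/(9z + 5) − (2/3)| < ε whenever z > (7/27)/ε.
Take N = (7/27)/ε. If z > N then |(6z + 1)/(9z + 5) − (2/3)| < (7/27)/z < ε.

N = (7/27)/ε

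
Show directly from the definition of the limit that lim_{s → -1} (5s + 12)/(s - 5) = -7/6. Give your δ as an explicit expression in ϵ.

Fix ϵ > 0. We want δ > 0 with 0 < |s + 1| < δ ⇒ |(5s + 12)/(s - 5) + 7/6| < ϵ.
Combining over a common denominator, (5s + 12)/(s - 5) + 7/6 = [(5s + 12)·(-6) − 7·(s - 5)] / [(-6)·(s - 5)] = -37(s + 1) / ((-6)(s - 5)).
So |(5s + 12)/(s - 5) + 7/6| = 37|s + 1| / (6·|s − 5|).
Restrict δ ≤ 3. Then |s + 1| < 3 gives |s − 5| = |(s + 1) + (-6)| ≥ 6 − 3 = 3.
Hence |(5s + 12)/(s - 5) + 7/6| < 37|s + 1|/(6·3) = (37/18)|s + 1|, which is < ϵ once |s + 1| < (18/37)ϵ.
Take δ = min(3, (18/37)ϵ). Then 0 < |s + 1| < δ forces both bounds, so |(5s + 12)/(s - 5) + 7/6| < ϵ.

δ = min(3, (18/37)ϵ)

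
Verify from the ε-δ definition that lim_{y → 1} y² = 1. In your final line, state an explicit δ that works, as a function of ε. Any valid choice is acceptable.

Let ε > 0. We seek δ > 0 with 0 < |y − 1| < δ ⇒ |y² − 1| < ε.
Factor: y² − 1 = (y − 1)(y + 1), so |y² − 1| = |y − 1|·|y + 1|.
Restrict δ ≤ 1. Then |y − 1| < 1 gives |y| < 2, so by the triangle inequality |y + 1| ≤ 2 + 1 = 3.
Hence |y² − 1| ≤ 3|y − 1|, which is < ε once |y − 1| < ε/3.
Take δ = min(1, ε/3). If 0 < |y − 1| < δ then both bounds hold and |y² − 1| ≤ 3|y − 1| < 3·(ε/3) = ε.

δ = min(1, ε/3)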